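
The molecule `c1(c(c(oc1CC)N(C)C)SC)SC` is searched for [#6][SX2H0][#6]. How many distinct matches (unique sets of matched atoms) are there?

2

[#6][SX2H0][#6] is the SMARTS for a thioether: an aliphatic sulfur bridging two carbons with no H on the sulfur.
The molecule carries 2 separate instances of a methylthio ether (-SCH3) meeting every constraint; each maps to a distinct set of atoms, giving 2 matches.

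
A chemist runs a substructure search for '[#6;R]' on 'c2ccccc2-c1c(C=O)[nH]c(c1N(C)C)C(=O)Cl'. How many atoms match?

10

Check the 19 heavy atoms by environment: 1× n (aromatic, in 5-ring) → no; 4× c (aromatic, in 5-ring) → match; 4× C (acyclic) → no; 2× O (acyclic) → no; 1× Cl (acyclic) → no; 6× c (aromatic, in 6-ring) → match; 1× N (acyclic) → no.
Summing the matching environments: 4 + 6 = 10 matching atoms.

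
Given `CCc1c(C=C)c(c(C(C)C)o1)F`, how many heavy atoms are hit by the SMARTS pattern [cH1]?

0

Check the 13 heavy atoms by environment: 1× o (aromatic, H0) → no; 4× c (aromatic, H0) → no; 2× C (H1) → no; 2× C (H2) → no; 1× F (H0) → no; 3× C (H3) → no.
No environment satisfies the query, so 0 matching atoms.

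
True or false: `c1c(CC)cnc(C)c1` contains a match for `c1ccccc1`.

The pattern c1ccccc1 describes six aromatic carbons in a ring — a benzene ring.
The closest candidate here is a methyl group (-CH3), but no six-membered all-carbon aromatic ring is present. No other fragment satisfies the full query, so there is no match.

False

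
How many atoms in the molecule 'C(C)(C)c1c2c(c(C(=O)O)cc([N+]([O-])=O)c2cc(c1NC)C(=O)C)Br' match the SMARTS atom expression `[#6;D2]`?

2

The query [#6;D2] means: any carbon bonded to exactly two heavy atoms.
Check the 25 heavy atoms by environment: 8× c (aromatic, D3) → no; 2× c (aromatic, D2) → match; 1× N (D2) → no; 4× C (D1) → no; 1× Br (D1) → no; 1× N (charge +1, D3) → no; 1× O (charge -1, D1) → no; 4× O (D1) → no; 3× C (D3) → no.
That gives 2 matching atoms.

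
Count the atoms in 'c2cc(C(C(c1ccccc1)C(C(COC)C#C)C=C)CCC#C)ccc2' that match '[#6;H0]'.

Check the 27 heavy atoms by environment: 4× C (H2) → no; 7× C (H1) → no; 2× c (aromatic, H0) → match; 10× c (aromatic, H1) → no; 2× C (H0) → match; 1× O (H0) → no; 1× C (H3) → no.
Summing the matching environments: 2 + 2 = 4 matching atoms.

4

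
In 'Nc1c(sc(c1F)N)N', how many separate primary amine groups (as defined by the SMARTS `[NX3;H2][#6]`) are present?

[NX3;H2][#6] is the SMARTS for a primary amine: a trivalent nitrogen with two H attached to carbon.
The molecule carries 3 separate instances of a primary amino group (-NH2) meeting every constraint; each maps to a distinct set of atoms, giving 3 matches.

3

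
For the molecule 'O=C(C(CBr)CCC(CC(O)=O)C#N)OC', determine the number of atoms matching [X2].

The query [X2] means: any atom with exactly two total connections (bonds + H).
Check the 16 heavy atoms by environment: 7× C (X4) → no; 1× Br (X1) → no; 2× C (X3) → no; 2× O (X1) → no; 2× O (X2) → match; 1× C (X2) → match; 1× N (X1) → no.
Summing the matching environments: 2 + 1 = 3 matching atoms.

3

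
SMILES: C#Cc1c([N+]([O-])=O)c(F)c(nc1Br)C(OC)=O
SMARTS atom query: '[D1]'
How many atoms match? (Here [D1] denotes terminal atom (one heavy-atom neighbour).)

7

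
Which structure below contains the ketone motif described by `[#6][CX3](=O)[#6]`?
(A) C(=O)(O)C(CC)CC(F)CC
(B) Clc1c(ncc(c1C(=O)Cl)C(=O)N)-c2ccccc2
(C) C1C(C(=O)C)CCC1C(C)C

C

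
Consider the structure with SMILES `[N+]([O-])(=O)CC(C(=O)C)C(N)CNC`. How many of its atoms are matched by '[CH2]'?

2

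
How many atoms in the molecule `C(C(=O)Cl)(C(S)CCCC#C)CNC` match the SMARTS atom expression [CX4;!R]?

Check the 14 heavy atoms by environment: 7× C (X4, acyclic) → match; 1× C (X3, acyclic) → no; 1× O (X1, acyclic) → no; 1× Cl (X1, acyclic) → no; 2× C (X2, acyclic) → no; 1× N (X3, acyclic) → no; 1× S (X2, acyclic) → no.
That gives 7 matching atoms.

7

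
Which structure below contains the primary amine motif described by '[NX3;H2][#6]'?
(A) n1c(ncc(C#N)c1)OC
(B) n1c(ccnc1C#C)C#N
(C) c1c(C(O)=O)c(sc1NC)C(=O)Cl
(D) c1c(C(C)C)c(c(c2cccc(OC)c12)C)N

[NX3;H2][#6] describes a trivalent nitrogen with two H attached to carbon (a primary amine).
(A) has a nitrile (-C#N) but the nitrogen is NX1 (triple-bonded), not NX3 with two H.
(B) has a nitrile (-C#N) but the nitrogen is NX1 (triple-bonded), not NX3 with two H.
(C) has an N-methylamino group (-NHCH3) but the nitrogen bears two carbons and only one H (H1), not H2.
(D) contains a primary amino group (-NH2), which satisfies every atom and bond constraint.
So the answer is (D).

D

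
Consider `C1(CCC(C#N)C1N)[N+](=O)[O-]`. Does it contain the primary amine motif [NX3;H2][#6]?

Yes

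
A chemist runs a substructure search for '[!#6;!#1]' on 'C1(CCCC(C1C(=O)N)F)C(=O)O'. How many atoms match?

5

Check the 13 heavy atoms by environment: 8× C → no; 3× O → match; 1× F → match; 1× N → match.
Summing the matching environments: 3 + 1 + 1 = 5 matching atoms.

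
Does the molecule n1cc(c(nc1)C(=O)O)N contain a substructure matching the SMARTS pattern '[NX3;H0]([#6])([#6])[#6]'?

The pattern [NX3;H0]([#6])([#6])[#6] describes a trivalent nitrogen with no H, bonded to three carbons — a tertiary amine.
The closest candidate here is a primary amino group (-NH2), but the nitrogen has H2, not H0 with three carbons. No other fragment satisfies the full query, so there is no match.

No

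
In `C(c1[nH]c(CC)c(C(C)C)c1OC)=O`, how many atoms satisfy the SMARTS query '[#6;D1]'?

4

Check the 14 heavy atoms by environment: 1× n (aromatic, D2) → no; 4× c (aromatic, D3) → no; 1× O (D2) → no; 4× C (D1) → match; 1× C (D3) → no; 2× C (D2) → no; 1× O (D1) → no.
That gives 4 matching atoms.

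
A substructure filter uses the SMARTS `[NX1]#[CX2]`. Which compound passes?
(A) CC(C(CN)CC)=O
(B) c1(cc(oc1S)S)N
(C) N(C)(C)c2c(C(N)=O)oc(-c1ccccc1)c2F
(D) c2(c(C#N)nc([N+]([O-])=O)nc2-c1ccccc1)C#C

D

[NX1]#[CX2] describes a nitrogen triple-bonded to a two-connected carbon (a nitrile).
(A) has a primary amino group (-NH2) but the nitrogen is NX3 (three connections), not NX1 triple-bonded.
(B) has a primary amino group (-NH2) but the nitrogen is NX3 (three connections), not NX1 triple-bonded.
(C) has a primary amide (-C(=O)NH2) but the nitrogen is NX3, not NX1.
(D) contains a nitrile (-C#N), which satisfies every atom and bond constraint.
So the answer is (D).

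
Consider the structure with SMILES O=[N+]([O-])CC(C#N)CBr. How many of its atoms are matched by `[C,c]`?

4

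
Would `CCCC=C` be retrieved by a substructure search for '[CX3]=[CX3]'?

Yes

The pattern [CX3]=[CX3] describes a non-aromatic C=C double bond between two sp2 carbons — an alkene.
The molecule carries a vinyl group (-CH=CH2), whose atoms satisfy every constraint of the query, so the pattern matches.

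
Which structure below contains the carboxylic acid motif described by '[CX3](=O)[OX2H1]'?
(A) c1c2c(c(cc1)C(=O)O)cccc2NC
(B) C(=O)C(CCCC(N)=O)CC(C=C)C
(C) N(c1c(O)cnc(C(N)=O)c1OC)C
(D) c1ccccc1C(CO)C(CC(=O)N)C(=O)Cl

[CX3](=O)[OX2H1] describes an sp2 carbon double-bonded to O and single-bonded to an -OH oxygen (a carboxylic acid).
(A) contains a carboxylic acid group (-C(=O)OH), which satisfies every atom and bond constraint.
(B) has an aldehyde (-CHO) but there is no singly-bonded oxygen on the carbonyl carbon.
(C) has a primary amide (-C(=O)NH2) but the carbonyl is bonded to N, not to an -OH oxygen.
(D) has a primary amide (-C(=O)NH2) but the carbonyl is bonded to N, not to an -OH oxygen.
So the answer is (A).

A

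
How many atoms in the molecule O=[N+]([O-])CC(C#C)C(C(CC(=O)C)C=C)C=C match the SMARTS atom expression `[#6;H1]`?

6

Check the 17 heavy atoms by environment: 4× C (H2) → no; 6× C (H1) → match; 2× C (H0) → no; 2× O (H0) → no; 1× C (H3) → no; 1× N (charge +1, H0) → no; 1× O (charge -1, H0) → no.
That gives 6 matching atoms.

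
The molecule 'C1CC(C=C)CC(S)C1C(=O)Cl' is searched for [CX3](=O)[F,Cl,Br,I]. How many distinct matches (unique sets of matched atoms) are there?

[CX3](=O)[F,Cl,Br,I] is the SMARTS for an acyl halide: a carbonyl carbon bonded to a halogen.
Exactly one fragment in the molecule meets all constraints, giving 1 match.

1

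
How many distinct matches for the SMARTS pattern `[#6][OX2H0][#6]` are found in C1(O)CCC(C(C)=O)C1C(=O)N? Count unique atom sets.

[#6][OX2H0][#6] is the SMARTS for an ether: an aliphatic oxygen bridging two carbons with no H on the oxygen.
The molecule has a hydroxyl group (-OH), but the oxygen has H1, not H0 bridging two carbons; nothing else fits, so there are 0 matches.

0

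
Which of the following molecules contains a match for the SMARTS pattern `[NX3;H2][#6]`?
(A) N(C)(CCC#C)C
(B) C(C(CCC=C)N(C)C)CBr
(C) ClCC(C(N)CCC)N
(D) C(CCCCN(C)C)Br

C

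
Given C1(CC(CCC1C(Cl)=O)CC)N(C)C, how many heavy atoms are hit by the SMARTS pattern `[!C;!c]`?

3

The query [!C;!c] means: neither aliphatic nor aromatic carbon — same as [!#6].
Check the 14 heavy atoms by environment: 11× C → no; 1× O → match; 1× Cl → match; 1× N → match.
Summing the matching environments: 1 + 1 + 1 = 3 matching atoms.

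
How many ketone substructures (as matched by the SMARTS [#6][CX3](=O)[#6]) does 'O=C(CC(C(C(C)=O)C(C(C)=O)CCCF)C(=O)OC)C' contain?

[#6][CX3](=O)[#6] is the SMARTS for a ketone: a carbonyl carbon (no H) flanked by two carbons.
The molecule carries 3 separate instances of an acetyl/ketone group (-C(=O)CH3) meeting every constraint; each maps to a distinct set of atoms, giving 3 matches.

3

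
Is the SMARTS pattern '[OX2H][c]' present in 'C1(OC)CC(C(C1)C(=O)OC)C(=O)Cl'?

The pattern [OX2H][c] describes a hydroxyl oxygen attached to an aromatic carbon — a phenol.
The closest candidate here is a methoxy ether (-OCH3), but the oxygen has H0, not H1. No other fragment satisfies the full query, so there is no match.

No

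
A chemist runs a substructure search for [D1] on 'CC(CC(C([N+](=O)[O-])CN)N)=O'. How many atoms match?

6

The query [D1] means: atom with exactly one heavy-atom neighbour (degree 1).
Check the 12 heavy atoms by environment: 2× C (D2) → no; 3× C (D3) → no; 2× O (D1) → match; 1× C (D1) → match; 2× N (D1) → match; 1× N (charge +1, D3) → no; 1× O (charge -1, D1) → match.
Summing the matching environments: 2 + 1 + 2 + 1 = 6 matching atoms.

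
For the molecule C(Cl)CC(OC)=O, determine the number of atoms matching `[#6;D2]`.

2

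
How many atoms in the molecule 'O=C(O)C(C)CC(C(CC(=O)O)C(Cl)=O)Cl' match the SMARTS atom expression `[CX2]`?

The query [CX2] means: C with X2: aliphatic carbon with exactly 2 total connections.
Check the 16 heavy atoms by environment: 6× C (X4) → no; 3× C (X3) → no; 3× O (X1) → no; 2× O (X2) → no; 2× Cl (X1) → no.
No environment satisfies the query, so 0 matching atoms.

0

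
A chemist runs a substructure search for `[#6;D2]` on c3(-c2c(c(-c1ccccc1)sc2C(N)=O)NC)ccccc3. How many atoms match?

10

Check the 22 heavy atoms by environment: 1× s (aromatic, D2) → no; 6× c (aromatic, D3) → no; 1× C (D3) → no; 1× O (D1) → no; 1× N (D1) → no; 10× c (aromatic, D2) → match; 1× N (D2) → no; 1× C (D1) → no.
That gives 10 matching atoms.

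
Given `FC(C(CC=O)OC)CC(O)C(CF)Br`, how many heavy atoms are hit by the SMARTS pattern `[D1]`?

6

Check the 15 heavy atoms by environment: 4× C (D2) → no; 4× C (D3) → no; 2× F (D1) → match; 1× Br (D1) → match; 1× O (D2) → no; 1× C (D1) → match; 2× O (D1) → match.
Summing the matching environments: 2 + 1 + 1 + 2 = 6 matching atoms.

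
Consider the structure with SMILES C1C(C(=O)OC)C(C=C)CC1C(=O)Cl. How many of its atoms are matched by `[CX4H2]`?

The query [CX4H2] means: sp3 carbon (X4) with exactly two hydrogens.
Check the 14 heavy atoms by environment: 2× C (H2, X4) → match; 3× C (H1, X4) → no; 2× C (H0, X3) → no; 2× O (H0, X1) → no; 1× Cl (H0, X1) → no; 1× C (H1, X3) → no; 1× C (H2, X3) → no; 1× O (H0, X2) → no; 1× C (H3, X4) → no.
That gives 2 matching atoms.

2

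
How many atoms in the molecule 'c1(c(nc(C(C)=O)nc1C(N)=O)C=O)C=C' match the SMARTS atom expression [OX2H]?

The query [OX2H] means: aliphatic oxygen with two connections, one of which is H — an -OH oxygen.
Check the 16 heavy atoms by environment: 2× n (aromatic, H0, X2) → no; 4× c (aromatic, H0, X3) → no; 2× C (H1, X3) → no; 1× C (H2, X3) → no; 2× C (H0, X3) → no; 3× O (H0, X1) → no; 1× N (H2, X3) → no; 1× C (H3, X4) → no.
No environment satisfies the query, so 0 matching atoms.

0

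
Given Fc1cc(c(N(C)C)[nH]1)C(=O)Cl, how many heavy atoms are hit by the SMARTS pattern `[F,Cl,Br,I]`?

The query [F,Cl,Br,I] means: comma = OR; matches any of F, Cl, Br, I.
Check the 12 heavy atoms by environment: 1× n (aromatic) → no; 4× c (aromatic) → no; 1× N → no; 3× C → no; 1× F → match; 1× O → no; 1× Cl → match.
Summing the matching environments: 1 + 1 = 2 matching atoms.

2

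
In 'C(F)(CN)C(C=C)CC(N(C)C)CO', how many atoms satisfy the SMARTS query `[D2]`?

4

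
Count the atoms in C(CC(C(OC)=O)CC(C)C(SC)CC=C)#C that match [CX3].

3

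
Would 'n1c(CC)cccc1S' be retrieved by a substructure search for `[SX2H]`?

Yes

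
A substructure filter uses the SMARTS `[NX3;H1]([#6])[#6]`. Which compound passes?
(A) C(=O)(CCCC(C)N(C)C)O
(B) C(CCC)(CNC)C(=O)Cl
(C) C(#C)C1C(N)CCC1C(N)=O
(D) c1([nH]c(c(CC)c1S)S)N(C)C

B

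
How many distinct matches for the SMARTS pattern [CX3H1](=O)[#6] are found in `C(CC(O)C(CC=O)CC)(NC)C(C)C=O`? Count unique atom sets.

[CX3H1](=O)[#6] is the SMARTS for an aldehyde: an sp2 carbon with one H, double-bonded to O and single-bonded to carbon.
The molecule carries 2 separate instances of an aldehyde (-CHO) meeting every constraint; each maps to a distinct set of atoms, giving 2 matches.

2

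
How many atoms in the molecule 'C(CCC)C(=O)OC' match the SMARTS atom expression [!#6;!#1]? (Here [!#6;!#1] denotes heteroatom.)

The query [!#6;!#1] means: not carbon and not hydrogen — any heteroatom.
Check the 8 heavy atoms by environment: 6× C → no; 2× O → match.
That gives 2 matching atoms.

2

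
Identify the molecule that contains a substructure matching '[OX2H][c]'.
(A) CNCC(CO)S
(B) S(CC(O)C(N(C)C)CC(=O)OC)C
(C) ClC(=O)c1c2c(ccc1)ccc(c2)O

C

[OX2H][c] describes a hydroxyl oxygen attached to an aromatic carbon (a phenol).
(A) has a hydroxyl group (-OH) but the -OH is on an aliphatic carbon, not an aromatic c.
(B) has a hydroxyl group (-OH) but the -OH is on an aliphatic carbon, not an aromatic c.
(C) contains a hydroxyl group (-OH), which satisfies every atom and bond constraint.
So the answer is (C).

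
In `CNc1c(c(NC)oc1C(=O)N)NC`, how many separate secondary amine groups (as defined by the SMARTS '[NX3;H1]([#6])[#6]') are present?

3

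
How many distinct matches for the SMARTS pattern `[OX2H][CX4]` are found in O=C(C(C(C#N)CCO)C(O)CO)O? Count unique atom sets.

[OX2H][CX4] is the SMARTS for an aliphatic alcohol: a hydroxyl oxygen bound to an sp3 (X4) carbon.
The molecule carries 3 separate instances of a hydroxyl group (-OH) meeting every constraint; each maps to a distinct set of atoms, giving 3 matches.

3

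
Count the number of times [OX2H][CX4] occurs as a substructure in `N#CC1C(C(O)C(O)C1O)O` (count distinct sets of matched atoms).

4

[OX2H][CX4] is the SMARTS for an aliphatic alcohol: a hydroxyl oxygen bound to an sp3 (X4) carbon.
The molecule carries 4 separate instances of a hydroxyl group (-OH) meeting every constraint; each maps to a distinct set of atoms, giving 4 matches.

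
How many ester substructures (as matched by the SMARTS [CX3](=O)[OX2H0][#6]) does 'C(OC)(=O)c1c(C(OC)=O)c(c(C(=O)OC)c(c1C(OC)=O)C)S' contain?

4

[CX3](=O)[OX2H0][#6] is the SMARTS for an ester: a carbonyl carbon bonded to an oxygen that is itself bonded to carbon (no H on that O).
The molecule carries 4 separate instances of a methyl-ester group (-C(=O)OCH3) meeting every constraint; each maps to a distinct set of atoms, giving 4 matches.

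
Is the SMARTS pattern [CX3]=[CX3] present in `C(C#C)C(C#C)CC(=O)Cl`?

No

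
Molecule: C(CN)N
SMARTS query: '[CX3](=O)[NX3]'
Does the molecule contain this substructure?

No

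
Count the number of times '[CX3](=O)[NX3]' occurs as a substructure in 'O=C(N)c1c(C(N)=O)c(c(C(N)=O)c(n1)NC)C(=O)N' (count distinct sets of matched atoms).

[CX3](=O)[NX3] is the SMARTS for an amide: a carbonyl carbon bonded to a trivalent nitrogen.
The molecule carries 4 separate instances of a primary amide (-C(=O)NH2) meeting every constraint; each maps to a distinct set of atoms, giving 4 matches.

4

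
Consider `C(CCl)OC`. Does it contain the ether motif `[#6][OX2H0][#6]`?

Yes

The pattern [#6][OX2H0][#6] describes an aliphatic oxygen bridging two carbons with no H on the oxygen — an ether.
The molecule carries a methoxy ether (-OCH3), whose atoms satisfy every constraint of the query, so the pattern matches.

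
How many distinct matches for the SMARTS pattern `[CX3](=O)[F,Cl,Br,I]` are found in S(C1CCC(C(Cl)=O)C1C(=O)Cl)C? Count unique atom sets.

2

[CX3](=O)[F,Cl,Br,I] is the SMARTS for an acyl halide: a carbonyl carbon bonded to a halogen.
The molecule carries 2 separate instances of an acyl chloride (-C(=O)Cl) meeting every constraint; each maps to a distinct set of atoms, giving 2 matches.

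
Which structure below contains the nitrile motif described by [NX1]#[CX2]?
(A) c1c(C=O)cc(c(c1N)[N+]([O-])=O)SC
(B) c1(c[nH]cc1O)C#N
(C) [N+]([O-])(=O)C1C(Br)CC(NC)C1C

B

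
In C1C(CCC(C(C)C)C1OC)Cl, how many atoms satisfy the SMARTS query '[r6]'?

The query [r6] means: r6 matches atoms in a six-membered ring.
Check the 12 heavy atoms by environment: 6× C (in 6-ring) → match; 4× C (acyclic) → no; 1× Cl (acyclic) → no; 1× O (acyclic) → no.
That gives 6 matching atoms.

6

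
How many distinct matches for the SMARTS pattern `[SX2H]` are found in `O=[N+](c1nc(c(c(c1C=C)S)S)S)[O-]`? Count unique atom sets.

[SX2H] is the SMARTS for a thiol: an aliphatic sulfur with two connections, one being H.
The molecule carries 3 separate instances of a thiol (-SH) meeting every constraint; each maps to a distinct set of atoms, giving 3 matches.

3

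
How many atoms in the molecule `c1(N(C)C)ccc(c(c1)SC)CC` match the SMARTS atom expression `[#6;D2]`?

The query [#6;D2] means: any carbon bonded to exactly two heavy atoms.
Check the 13 heavy atoms by environment: 3× c (aromatic, D3) → no; 3× c (aromatic, D2) → match; 1× N (D3) → no; 4× C (D1) → no; 1× S (D2) → no; 1× C (D2) → match.
Summing the matching environments: 3 + 1 = 4 matching atoms.

4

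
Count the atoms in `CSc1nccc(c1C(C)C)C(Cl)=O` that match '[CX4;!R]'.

Check the 14 heavy atoms by environment: 1× n (aromatic, X2, in 6-ring) → no; 5× c (aromatic, X3, in 6-ring) → no; 1× S (X2, acyclic) → no; 4× C (X4, acyclic) → match; 1× C (X3, acyclic) → no; 1× O (X1, acyclic) → no; 1× Cl (X1, acyclic) → no.
That gives 4 matching atoms.

4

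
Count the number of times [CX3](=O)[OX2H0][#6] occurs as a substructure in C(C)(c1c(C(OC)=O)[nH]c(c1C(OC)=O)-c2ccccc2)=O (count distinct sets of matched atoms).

2

[CX3](=O)[OX2H0][#6] is the SMARTS for an ester: a carbonyl carbon bonded to an oxygen that is itself bonded to carbon (no H on that O).
The molecule carries 2 separate instances of a methyl-ester group (-C(=O)OCH3) meeting every constraint; each maps to a distinct set of atoms, giving 2 matches.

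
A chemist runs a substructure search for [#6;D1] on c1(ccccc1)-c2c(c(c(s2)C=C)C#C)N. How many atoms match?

Check the 16 heavy atoms by environment: 1× s (aromatic, D2) → no; 5× c (aromatic, D3) → no; 2× C (D2) → no; 2× C (D1) → match; 5× c (aromatic, D2) → no; 1× N (D1) → no.
That gives 2 matching atoms.

2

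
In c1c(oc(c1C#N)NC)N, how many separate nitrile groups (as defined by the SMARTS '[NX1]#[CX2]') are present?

[NX1]#[CX2] is the SMARTS for a nitrile: a nitrogen triple-bonded to a two-connected carbon.
Exactly one fragment in the molecule meets all constraints, giving 1 match.

1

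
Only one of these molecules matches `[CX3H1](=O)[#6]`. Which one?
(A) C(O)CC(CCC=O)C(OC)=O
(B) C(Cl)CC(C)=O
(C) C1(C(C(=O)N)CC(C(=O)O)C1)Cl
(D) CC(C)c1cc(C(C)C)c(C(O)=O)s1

A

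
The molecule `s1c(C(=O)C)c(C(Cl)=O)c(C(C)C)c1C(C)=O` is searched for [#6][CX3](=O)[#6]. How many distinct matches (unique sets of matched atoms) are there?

2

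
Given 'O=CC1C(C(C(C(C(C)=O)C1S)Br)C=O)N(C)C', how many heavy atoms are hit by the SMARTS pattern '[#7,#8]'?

4

The query [#7,#8] means: nitrogen or oxygen (comma = OR).
Check the 18 heavy atoms by environment: 12× C → no; 1× Br → no; 3× O → match; 1× N → match; 1× S → no.
Summing the matching environments: 3 + 1 = 4 matching atoms.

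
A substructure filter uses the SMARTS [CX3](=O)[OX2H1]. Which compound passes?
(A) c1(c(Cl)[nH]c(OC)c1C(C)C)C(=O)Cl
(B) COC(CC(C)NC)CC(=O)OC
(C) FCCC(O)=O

C

[CX3](=O)[OX2H1] describes an sp2 carbon double-bonded to O and single-bonded to an -OH oxygen (a carboxylic acid).
(A) has an acyl chloride (-C(=O)Cl) but the carbonyl is bonded to Cl, not to an -OH oxygen.
(B) has a methyl-ester group (-C(=O)OCH3) but the singly-bonded O has no H (OX2H0, not OX2H1).
(C) contains a carboxylic acid group (-C(=O)OH), which satisfies every atom and bond constraint.
So the answer is (C).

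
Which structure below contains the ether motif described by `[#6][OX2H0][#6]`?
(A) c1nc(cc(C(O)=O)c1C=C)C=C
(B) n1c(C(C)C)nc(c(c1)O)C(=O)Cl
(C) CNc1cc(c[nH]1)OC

C

[#6][OX2H0][#6] describes an aliphatic oxygen bridging two carbons with no H on the oxygen (an ether).
(A) has a carboxylic acid group (-C(=O)OH) but the -OH oxygen has H1; the =O is OX1, not OX2.
(B) has a hydroxyl group (-OH) but the oxygen has H1, not H0 bridging two carbons.
(C) contains a methoxy ether (-OCH3), which satisfies every atom and bond constraint.
So the answer is (C).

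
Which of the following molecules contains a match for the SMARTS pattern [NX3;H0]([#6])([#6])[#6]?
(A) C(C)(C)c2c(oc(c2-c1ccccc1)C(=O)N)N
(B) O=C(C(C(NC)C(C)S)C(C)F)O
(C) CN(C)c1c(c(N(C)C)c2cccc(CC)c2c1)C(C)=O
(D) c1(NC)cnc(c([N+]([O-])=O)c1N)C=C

C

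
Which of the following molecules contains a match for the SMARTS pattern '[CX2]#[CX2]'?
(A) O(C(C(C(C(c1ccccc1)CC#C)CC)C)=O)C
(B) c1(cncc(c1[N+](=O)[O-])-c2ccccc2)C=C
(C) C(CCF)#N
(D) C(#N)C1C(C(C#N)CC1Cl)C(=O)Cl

A

[CX2]#[CX2] describes a carbon-carbon triple bond (an alkyne).
(A) contains an ethynyl group (-C#CH), which satisfies every atom and bond constraint.
(B) has a vinyl group (-CH=CH2) but the C=C is a double bond; both carbons are CX3, not CX2.
(C) has a nitrile (-C#N) but the triple bond is C#N, not C#C.
(D) has a nitrile (-C#N) but the triple bond is C#N, not C#C.
So the answer is (A).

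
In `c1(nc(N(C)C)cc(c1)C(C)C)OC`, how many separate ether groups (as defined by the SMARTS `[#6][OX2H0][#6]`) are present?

1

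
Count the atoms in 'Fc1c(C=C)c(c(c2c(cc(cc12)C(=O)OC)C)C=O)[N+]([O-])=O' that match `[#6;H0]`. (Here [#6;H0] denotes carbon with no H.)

9

The query [#6;H0] means: any carbon with no attached hydrogen.
Check the 23 heavy atoms by environment: 8× c (aromatic, H0) → match; 2× c (aromatic, H1) → no; 1× C (H0) → match; 4× O (H0) → no; 2× C (H3) → no; 2× C (H1) → no; 1× C (H2) → no; 1× F (H0) → no; 1× N (charge +1, H0) → no; 1× O (charge -1, H0) → no.
Summing the matching environments: 8 + 1 = 9 matching atoms.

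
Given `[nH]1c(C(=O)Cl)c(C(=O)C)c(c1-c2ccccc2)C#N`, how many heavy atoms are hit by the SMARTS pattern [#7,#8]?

4

Check the 19 heavy atoms by environment: 1× n (aromatic) → match; 10× c (aromatic) → no; 4× C → no; 1× N → match; 2× O → match; 1× Cl → no.
Summing the matching environments: 1 + 1 + 2 = 4 matching atoms.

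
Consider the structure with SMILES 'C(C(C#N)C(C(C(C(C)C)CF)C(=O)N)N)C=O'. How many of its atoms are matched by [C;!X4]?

3

The query [C;!X4] means: aliphatic carbon that does not have four total connections.
Check the 18 heavy atoms by environment: 9× C (X4) → no; 2× N (X3) → no; 2× C (X3) → match; 2× O (X1) → no; 1× F (X1) → no; 1× C (X2) → match; 1× N (X1) → no.
Summing the matching environments: 2 + 1 = 3 matching atoms.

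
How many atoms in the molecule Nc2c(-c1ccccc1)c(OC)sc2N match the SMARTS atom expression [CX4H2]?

The query [CX4H2] means: sp3 carbon (X4) with exactly two hydrogens.
Check the 15 heavy atoms by environment: 1× s (aromatic, H0, X2) → no; 5× c (aromatic, H0, X3) → no; 5× c (aromatic, H1, X3) → no; 1× O (H0, X2) → no; 1× C (H3, X4) → no; 2× N (H2, X3) → no.
No environment satisfies the query, so 0 matching atoms.

0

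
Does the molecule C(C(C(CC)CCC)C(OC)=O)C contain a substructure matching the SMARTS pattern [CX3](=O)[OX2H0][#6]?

Yes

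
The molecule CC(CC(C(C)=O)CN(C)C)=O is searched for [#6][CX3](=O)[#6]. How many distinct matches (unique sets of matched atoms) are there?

[#6][CX3](=O)[#6] is the SMARTS for a ketone: a carbonyl carbon (no H) flanked by two carbons.
The molecule carries 2 separate instances of an acetyl/ketone group (-C(=O)CH3) meeting every constraint; each maps to a distinct set of atoms, giving 2 matches.

2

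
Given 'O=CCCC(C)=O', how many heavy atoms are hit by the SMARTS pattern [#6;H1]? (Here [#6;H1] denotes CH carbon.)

1

The query [#6;H1] means: any carbon bearing exactly one hydrogen.
Check the 7 heavy atoms by environment: 2× C (H2) → no; 1× C (H1) → match; 2× O (H0) → no; 1× C (H0) → no; 1× C (H3) → no.
That gives 1 matching atom.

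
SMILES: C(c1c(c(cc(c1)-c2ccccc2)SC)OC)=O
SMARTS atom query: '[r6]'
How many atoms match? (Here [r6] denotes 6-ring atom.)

12

The query [r6] means: r6 matches atoms in a six-membered ring.
Check the 18 heavy atoms by environment: 12× c (aromatic, in 6-ring) → match; 3× C (acyclic) → no; 2× O (acyclic) → no; 1× S (acyclic) → no.
That gives 12 matching atoms.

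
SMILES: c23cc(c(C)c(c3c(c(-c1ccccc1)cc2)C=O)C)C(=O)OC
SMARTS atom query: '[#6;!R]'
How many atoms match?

The query [#6;!R] means: carbon not in any ring.
Check the 24 heavy atoms by environment: 16× c (aromatic, in 6-ring) → no; 5× C (acyclic) → match; 3× O (acyclic) → no.
That gives 5 matching atoms.

5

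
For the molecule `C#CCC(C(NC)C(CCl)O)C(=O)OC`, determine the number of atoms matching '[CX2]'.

Check the 15 heavy atoms by environment: 7× C (X4) → no; 2× C (X2) → match; 1× N (X3) → no; 2× O (X2) → no; 1× Cl (X1) → no; 1× C (X3) → no; 1× O (X1) → no.
That gives 2 matching atoms.

2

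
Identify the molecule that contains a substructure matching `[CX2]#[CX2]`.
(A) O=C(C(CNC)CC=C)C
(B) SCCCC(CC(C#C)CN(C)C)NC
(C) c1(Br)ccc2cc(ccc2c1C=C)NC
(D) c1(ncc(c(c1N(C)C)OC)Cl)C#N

[CX2]#[CX2] describes a carbon-carbon triple bond (an alkyne).
(A) has a vinyl group (-CH=CH2) but the C=C is a double bond; both carbons are CX3, not CX2.
(B) contains an ethynyl group (-C#CH), which satisfies every atom and bond constraint.
(C) has a vinyl group (-CH=CH2) but the C=C is a double bond; both carbons are CX3, not CX2.
(D) has a nitrile (-C#N) but the triple bond is C#N, not C#C.
So the answer is (B).

B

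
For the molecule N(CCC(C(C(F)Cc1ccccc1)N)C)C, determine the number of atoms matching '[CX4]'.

8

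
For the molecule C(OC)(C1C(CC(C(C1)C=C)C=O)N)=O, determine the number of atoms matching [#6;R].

The query [#6;R] means: carbon that is part of a ring.
Check the 15 heavy atoms by environment: 6× C (in 6-ring) → match; 1× N (acyclic) → no; 5× C (acyclic) → no; 3× O (acyclic) → no.
That gives 6 matching atoms.

6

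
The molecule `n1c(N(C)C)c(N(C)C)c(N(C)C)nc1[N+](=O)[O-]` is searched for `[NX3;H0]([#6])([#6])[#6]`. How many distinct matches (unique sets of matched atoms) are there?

3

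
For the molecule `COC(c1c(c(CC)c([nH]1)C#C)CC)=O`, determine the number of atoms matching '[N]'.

The query [N] means: uppercase N matches aliphatic (non-aromatic) nitrogen only.
Check the 15 heavy atoms by environment: 1× n (aromatic) → no; 4× c (aromatic) → no; 8× C → no; 2× O → no.
No environment satisfies the query, so 0 matching atoms.

0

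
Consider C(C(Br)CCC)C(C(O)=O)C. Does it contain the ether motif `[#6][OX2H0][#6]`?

The pattern [#6][OX2H0][#6] describes an aliphatic oxygen bridging two carbons with no H on the oxygen — an ether.
The closest candidate here is a carboxylic acid group (-C(=O)OH), but the -OH oxygen has H1; the =O is OX1, not OX2. No other fragment satisfies the full query, so there is no match.

No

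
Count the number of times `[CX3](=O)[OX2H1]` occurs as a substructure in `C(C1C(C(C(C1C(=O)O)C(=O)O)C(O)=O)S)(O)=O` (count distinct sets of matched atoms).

4

[CX3](=O)[OX2H1] is the SMARTS for a carboxylic acid: an sp2 carbon double-bonded to O and single-bonded to an -OH oxygen.
The molecule carries 4 separate instances of a carboxylic acid group (-C(=O)OH) meeting every constraint; each maps to a distinct set of atoms, giving 4 matches.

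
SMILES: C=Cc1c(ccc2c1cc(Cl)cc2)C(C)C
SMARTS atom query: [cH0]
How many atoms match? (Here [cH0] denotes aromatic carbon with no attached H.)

5

The query [cH0] means: aromatic carbon with no attached hydrogen (substituted or ring-fusion).
Check the 16 heavy atoms by environment: 5× c (aromatic, H0) → match; 5× c (aromatic, H1) → no; 1× Cl (H0) → no; 2× C (H1) → no; 1× C (H2) → no; 2× C (H3) → no.
That gives 5 matching atoms.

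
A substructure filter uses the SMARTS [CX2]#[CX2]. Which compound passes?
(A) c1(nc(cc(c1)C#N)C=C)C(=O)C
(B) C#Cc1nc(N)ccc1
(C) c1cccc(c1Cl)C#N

B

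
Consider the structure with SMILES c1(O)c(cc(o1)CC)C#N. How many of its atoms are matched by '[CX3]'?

Check the 10 heavy atoms by environment: 1× o (aromatic, X2) → no; 4× c (aromatic, X3) → no; 1× O (X2) → no; 2× C (X4) → no; 1× C (X2) → no; 1× N (X1) → no.
No environment satisfies the query, so 0 matching atoms.

0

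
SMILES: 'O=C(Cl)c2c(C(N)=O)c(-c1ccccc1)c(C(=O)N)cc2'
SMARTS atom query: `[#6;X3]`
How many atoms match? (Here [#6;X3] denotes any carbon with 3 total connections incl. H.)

15

The query [#6;X3] means: any carbon (aromatic or not) with three total connections.
Check the 21 heavy atoms by environment: 12× c (aromatic, X3) → match; 3× C (X3) → match; 3× O (X1) → no; 1× Cl (X1) → no; 2× N (X3) → no.
Summing the matching environments: 12 + 3 = 15 matching atoms.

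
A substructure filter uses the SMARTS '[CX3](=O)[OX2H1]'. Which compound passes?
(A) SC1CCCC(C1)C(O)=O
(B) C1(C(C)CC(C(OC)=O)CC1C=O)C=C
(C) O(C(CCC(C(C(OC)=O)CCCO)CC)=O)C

A

[CX3](=O)[OX2H1] describes an sp2 carbon double-bonded to O and single-bonded to an -OH oxygen (a carboxylic acid).
(A) contains a carboxylic acid group (-C(=O)OH), which satisfies every atom and bond constraint.
(B) has an aldehyde (-CHO) but there is no singly-bonded oxygen on the carbonyl carbon.
(C) has a methyl-ester group (-C(=O)OCH3) but the singly-bonded O has no H (OX2H0, not OX2H1).
So the answer is (A).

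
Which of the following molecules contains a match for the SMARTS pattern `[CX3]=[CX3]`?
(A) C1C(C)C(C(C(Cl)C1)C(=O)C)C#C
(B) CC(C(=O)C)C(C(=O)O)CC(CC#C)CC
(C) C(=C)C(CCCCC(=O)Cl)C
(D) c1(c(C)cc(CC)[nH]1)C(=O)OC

C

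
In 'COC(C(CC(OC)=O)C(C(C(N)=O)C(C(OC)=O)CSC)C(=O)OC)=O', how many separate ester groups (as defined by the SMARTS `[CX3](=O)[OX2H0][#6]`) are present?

4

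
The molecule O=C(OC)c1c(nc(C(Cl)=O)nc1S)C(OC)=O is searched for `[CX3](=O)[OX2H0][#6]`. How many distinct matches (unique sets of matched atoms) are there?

[CX3](=O)[OX2H0][#6] is the SMARTS for an ester: a carbonyl carbon bonded to an oxygen that is itself bonded to carbon (no H on that O).
The molecule carries 2 separate instances of a methyl-ester group (-C(=O)OCH3) meeting every constraint; each maps to a distinct set of atoms, giving 2 matches.

2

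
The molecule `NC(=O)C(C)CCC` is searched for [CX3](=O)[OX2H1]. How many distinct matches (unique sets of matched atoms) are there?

0

[CX3](=O)[OX2H1] is the SMARTS for a carboxylic acid: an sp2 carbon double-bonded to O and single-bonded to an -OH oxygen.
The molecule has a primary amide (-C(=O)NH2), but the carbonyl is bonded to N, not to an -OH oxygen; nothing else fits, so there are 0 matches.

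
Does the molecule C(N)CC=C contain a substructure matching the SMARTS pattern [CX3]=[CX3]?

Yes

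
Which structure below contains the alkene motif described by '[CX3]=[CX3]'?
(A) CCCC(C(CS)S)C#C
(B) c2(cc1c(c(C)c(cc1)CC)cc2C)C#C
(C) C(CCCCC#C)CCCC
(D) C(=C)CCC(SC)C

[CX3]=[CX3] describes a non-aromatic C=C double bond between two sp2 carbons (an alkene).
(A) has an ethynyl group (-C#CH) but the C-C bond is a triple bond, not a double bond.
(B) has an ethynyl group (-C#CH) but the C-C bond is a triple bond, not a double bond.
(C) has an ethynyl group (-C#CH) but the C-C bond is a triple bond, not a double bond.
(D) contains a vinyl group (-CH=CH2), which satisfies every atom and bond constraint.
So the answer is (D).

D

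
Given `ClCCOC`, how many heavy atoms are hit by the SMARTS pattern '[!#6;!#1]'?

2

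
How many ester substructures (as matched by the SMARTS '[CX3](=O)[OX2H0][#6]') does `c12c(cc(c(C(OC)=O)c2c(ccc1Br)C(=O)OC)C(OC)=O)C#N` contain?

3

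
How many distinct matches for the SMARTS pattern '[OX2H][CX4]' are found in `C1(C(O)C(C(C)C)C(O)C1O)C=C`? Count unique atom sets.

3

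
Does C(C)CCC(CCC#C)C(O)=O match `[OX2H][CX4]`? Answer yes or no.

No

The pattern [OX2H][CX4] describes a hydroxyl oxygen bound to an sp3 (X4) carbon — an aliphatic alcohol.
The closest candidate here is a carboxylic acid group (-C(=O)OH), but the -OH is on a CX3 carbonyl carbon, not a CX4 carbon. No other fragment satisfies the full query, so there is no match.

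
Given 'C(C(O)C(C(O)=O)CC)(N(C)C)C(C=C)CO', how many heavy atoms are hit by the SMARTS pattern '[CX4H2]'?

2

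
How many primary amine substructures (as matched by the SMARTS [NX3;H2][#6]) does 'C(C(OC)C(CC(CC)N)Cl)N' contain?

2

[NX3;H2][#6] is the SMARTS for a primary amine: a trivalent nitrogen with two H attached to carbon.
The molecule carries 2 separate instances of a primary amino group (-NH2) meeting every constraint; each maps to a distinct set of atoms, giving 2 matches.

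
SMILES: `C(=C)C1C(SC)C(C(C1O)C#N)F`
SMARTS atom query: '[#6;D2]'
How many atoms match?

2

The query [#6;D2] means: any carbon bonded to exactly two heavy atoms.
Check the 13 heavy atoms by environment: 5× C (D3) → no; 1× F (D1) → no; 2× C (D2) → match; 1× N (D1) → no; 1× O (D1) → no; 1× S (D2) → no; 2× C (D1) → no.
That gives 2 matching atoms.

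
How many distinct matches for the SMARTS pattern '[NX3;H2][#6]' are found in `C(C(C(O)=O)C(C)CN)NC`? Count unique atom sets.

1

[NX3;H2][#6] is the SMARTS for a primary amine: a trivalent nitrogen with two H attached to carbon.
Exactly one fragment in the molecule meets all constraints, giving 1 match.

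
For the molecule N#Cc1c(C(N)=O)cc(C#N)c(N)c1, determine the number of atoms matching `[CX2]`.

2

The query [CX2] means: C with X2: aliphatic carbon with exactly 2 total connections.
Check the 14 heavy atoms by environment: 6× c (aromatic, X3) → no; 2× C (X2) → match; 2× N (X1) → no; 1× C (X3) → no; 1× O (X1) → no; 2× N (X3) → no.
That gives 2 matching atoms.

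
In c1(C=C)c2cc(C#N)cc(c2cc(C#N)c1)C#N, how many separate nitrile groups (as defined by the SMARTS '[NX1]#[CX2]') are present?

3

[NX1]#[CX2] is the SMARTS for a nitrile: a nitrogen triple-bonded to a two-connected carbon.
The molecule carries 3 separate instances of a nitrile (-C#N) meeting every constraint; each maps to a distinct set of atoms, giving 3 matches.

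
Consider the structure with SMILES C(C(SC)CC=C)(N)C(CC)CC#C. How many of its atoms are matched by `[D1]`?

5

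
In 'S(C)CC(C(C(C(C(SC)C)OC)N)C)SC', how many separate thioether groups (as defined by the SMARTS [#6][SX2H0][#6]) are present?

3

[#6][SX2H0][#6] is the SMARTS for a thioether: an aliphatic sulfur bridging two carbons with no H on the sulfur.
The molecule carries 3 separate instances of a methylthio ether (-SCH3) meeting every constraint; each maps to a distinct set of atoms, giving 3 matches.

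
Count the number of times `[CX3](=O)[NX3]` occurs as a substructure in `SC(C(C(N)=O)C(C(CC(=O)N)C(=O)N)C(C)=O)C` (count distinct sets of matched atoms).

3

[CX3](=O)[NX3] is the SMARTS for an amide: a carbonyl carbon bonded to a trivalent nitrogen.
The molecule carries 3 separate instances of a primary amide (-C(=O)NH2) meeting every constraint; each maps to a distinct set of atoms, giving 3 matches.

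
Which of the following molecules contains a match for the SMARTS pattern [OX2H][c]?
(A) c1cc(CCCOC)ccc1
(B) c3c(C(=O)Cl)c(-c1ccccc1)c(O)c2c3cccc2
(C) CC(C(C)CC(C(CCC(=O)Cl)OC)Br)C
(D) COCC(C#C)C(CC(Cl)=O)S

B

[OX2H][c] describes a hydroxyl oxygen attached to an aromatic carbon (a phenol).
(A) has a methoxy ether (-OCH3) but the oxygen has H0, not H1.
(B) contains a hydroxyl group (-OH), which satisfies every atom and bond constraint.
(C) has a methoxy ether (-OCH3) but the oxygen has H0, not H1.
(D) has a methoxy ether (-OCH3) but the oxygen has H0, not H1.
So the answer is (B).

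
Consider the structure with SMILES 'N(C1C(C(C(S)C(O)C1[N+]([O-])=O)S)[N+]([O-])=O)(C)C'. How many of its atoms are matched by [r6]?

6

The query [r6] means: r6 matches atoms in a six-membered ring.
Check the 18 heavy atoms by environment: 6× C (in 6-ring) → match; 2× N (charge +1, acyclic) → no; 2× O (charge -1, acyclic) → no; 3× O (acyclic) → no; 1× N (acyclic) → no; 2× C (acyclic) → no; 2× S (acyclic) → no.
That gives 6 matching atoms.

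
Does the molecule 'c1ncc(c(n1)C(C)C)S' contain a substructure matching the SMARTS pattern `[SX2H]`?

The pattern [SX2H] describes an aliphatic sulfur with two connections, one being H — a thiol.
The molecule carries a thiol (-SH), whose atoms satisfy every constraint of the query, so the pattern matches.

Yes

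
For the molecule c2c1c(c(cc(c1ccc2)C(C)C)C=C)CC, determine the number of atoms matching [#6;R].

10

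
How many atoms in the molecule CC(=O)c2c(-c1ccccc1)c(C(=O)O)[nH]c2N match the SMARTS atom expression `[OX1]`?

The query [OX1] means: aliphatic oxygen with one total connection — typically a carbonyl =O or an oxide.
Check the 18 heavy atoms by environment: 1× n (aromatic, X3) → no; 10× c (aromatic, X3) → no; 1× N (X3) → no; 2× C (X3) → no; 2× O (X1) → match; 1× O (X2) → no; 1× C (X4) → no.
That gives 2 matching atoms.

2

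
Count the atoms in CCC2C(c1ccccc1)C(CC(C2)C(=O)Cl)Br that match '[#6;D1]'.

The query [#6;D1] means: carbon bonded to exactly one heavy atom.
Check the 18 heavy atoms by environment: 5× C (D3) → no; 3× C (D2) → no; 1× O (D1) → no; 1× Cl (D1) → no; 1× c (aromatic, D3) → no; 5× c (aromatic, D2) → no; 1× C (D1) → match; 1× Br (D1) → no.
That gives 1 matching atom.

1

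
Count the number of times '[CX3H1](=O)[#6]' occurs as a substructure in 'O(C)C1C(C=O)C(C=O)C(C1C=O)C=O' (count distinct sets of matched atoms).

4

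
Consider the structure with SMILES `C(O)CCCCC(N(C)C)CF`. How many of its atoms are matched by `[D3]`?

2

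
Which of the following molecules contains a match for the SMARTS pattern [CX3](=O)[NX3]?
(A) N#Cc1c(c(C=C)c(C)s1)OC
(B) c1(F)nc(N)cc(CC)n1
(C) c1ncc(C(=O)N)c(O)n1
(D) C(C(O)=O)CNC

C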